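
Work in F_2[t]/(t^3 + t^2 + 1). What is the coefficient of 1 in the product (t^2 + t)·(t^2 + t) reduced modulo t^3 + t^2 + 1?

1

Multiply in F_2[t]: (t^2 + t)·(t^2 + t) = t^4 + t^2.
Reduce using t^3 ≡ t^2 + 1 (mod t^3 + t^2 + 1).
Reduced: t + 1.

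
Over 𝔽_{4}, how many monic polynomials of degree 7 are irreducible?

The number of monic irreducibles of degree 7 over GF(4) is (1/7)·Σ_{d∣7} μ(7/d) 4^d.
Divisors of 7: 1, 7; μ(7/d) for each: -1, 1.
Σ = − 4^1 + 4^7 = 16380.
N = 16380/7 = 2340.

2340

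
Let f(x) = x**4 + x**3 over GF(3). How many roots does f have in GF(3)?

2

Evaluate at each of the 3 elements of GF(3):
f(0) = 0 → root; f(1) = 2; f(2) = 0 → root.
Roots: {0, 2}.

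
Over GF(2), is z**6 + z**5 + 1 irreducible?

Write m(z) = z**6 + z**5 + 1.
Check for roots in GF(2): m(0) = 1; m(1) = 1.
No roots, so no linear factors.
Monic irreducibles of degree 2 over GF(2): z**2 + z + 1.
None of them divide m (all give nonzero remainder).
Monic irreducibles of degree 3 over GF(2): z**3 + z + 1, z**3 + z**2 + 1.
None of them divide m (all give nonzero remainder).
No irreducible factor of degree ≤ 3 exists, so m is irreducible over GF(2).

Yes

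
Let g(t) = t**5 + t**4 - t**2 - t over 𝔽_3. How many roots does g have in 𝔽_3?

Evaluate at each of the 3 elements of 𝔽_3:
g(0) = 0 → root; g(1) = 0 → root; g(2) = 0 → root.
Roots: {0, 1, 2}.

3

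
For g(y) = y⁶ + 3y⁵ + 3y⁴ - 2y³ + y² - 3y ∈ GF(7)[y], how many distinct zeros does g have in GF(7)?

4

Evaluate at each of the 7 elements of GF(7):
g(0) = 0 → root; g(1) = 3; g(2) = 1; g(3) = 2; g(4) = 0 → root; g(5) = 0 → root; g(6) = 0 → root.
Roots: {0, 4, 5, 6}.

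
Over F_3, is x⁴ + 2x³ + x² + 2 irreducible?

Write P(x) = x⁴ + 2x³ + x² + 2.
Check for roots in F_3: P(0) = 2; P(1) = 0 → root; P(2) = 2.
P(1) = 0, so (x − 1) divides P(x); P is reducible.

No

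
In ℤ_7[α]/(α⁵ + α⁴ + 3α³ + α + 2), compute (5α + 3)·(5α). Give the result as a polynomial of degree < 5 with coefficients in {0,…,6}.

Multiply in ℤ_7[α]: (5α + 3)·(5α) = 4α² + α.
Reduced: 4α² + α.

4α^2 + α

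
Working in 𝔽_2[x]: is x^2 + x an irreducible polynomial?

Write m(x) = x^2 + x.
Check for roots in 𝔽_2: m(0) = 0 → root; m(1) = 0 → root.
m(0) = 0, so (x) divides m(x); m is reducible.

No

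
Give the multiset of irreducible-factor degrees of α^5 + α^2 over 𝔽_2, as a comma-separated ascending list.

1, 1, 1, 2

Write f(α) = α^5 + α^2.
Roots in 𝔽_2: f(0) = 0 → root; f(1) = 0 → root.
Linear factors from roots: (α), (α + 1).
Complete factorization: f(α) = (α + 1)·(α)^2·(α^2 + α + 1).
Factor degrees with multiplicity: 1 + 1 + 1 + 2 = 5.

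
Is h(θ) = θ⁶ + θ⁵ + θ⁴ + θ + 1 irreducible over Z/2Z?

Yes

Check for roots in Z/2Z: h(0) = 1; h(1) = 1.
No roots, so no linear factors.
Monic irreducibles of degree 2 over GF(2): θ² + θ + 1.
None of them divide h (all give nonzero remainder).
Monic irreducibles of degree 3 over GF(2): θ³ + θ + 1, θ³ + θ² + 1.
None of them divide h (all give nonzero remainder).
No irreducible factor of degree ≤ 3 exists, so h is irreducible over GF(2).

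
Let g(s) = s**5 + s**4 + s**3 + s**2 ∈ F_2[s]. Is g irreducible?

No

Check for roots in F_2: g(0) = 0 → root; g(1) = 0 → root.
g(0) = 0, so (s) divides g(s); g is reducible.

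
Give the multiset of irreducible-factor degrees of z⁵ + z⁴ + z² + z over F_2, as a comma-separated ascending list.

1, 1, 1, 2

Write g(z) = z⁵ + z⁴ + z² + z.
Roots in F_2: g(0) = 0 → root; g(1) = 0 → root.
Linear factors from roots: (z), (z + 1).
Complete factorization: g(z) = (z)·(z + 1)^2·(z² + z + 1).
Factor degrees with multiplicity: 1 + 1 + 1 + 2 = 5.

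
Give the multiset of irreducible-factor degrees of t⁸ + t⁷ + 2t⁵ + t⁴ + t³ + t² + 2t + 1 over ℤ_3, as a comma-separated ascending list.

8

Write f(t) = t⁸ + t⁷ + 2t⁵ + t⁴ + t³ + t² + 2t + 1.
Roots in ℤ_3: f(0) = 1; f(1) = 1; f(2) = 1.
Complete factorization: f(t) = (t⁸ + t⁷ + 2t⁵ + t⁴ + t³ + t² + 2t + 1).
Factor degrees with multiplicity: 8 = 8.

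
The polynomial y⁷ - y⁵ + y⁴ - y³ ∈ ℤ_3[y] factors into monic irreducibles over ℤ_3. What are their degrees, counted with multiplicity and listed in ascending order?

Write g(y) = y⁷ - y⁵ + y⁴ - y³.
Roots in ℤ_3: g(0) = 0 → root; g(1) = 0 → root; g(2) = 2.
Linear factors from roots: (y), (y - 1).
Complete factorization: g(y) = (y - 1)^2·(y)^3·(y² - y - 1).
Factor degrees with multiplicity: 1 + 1 + 1 + 1 + 1 + 2 = 7.

1, 1, 1, 1, 1, 2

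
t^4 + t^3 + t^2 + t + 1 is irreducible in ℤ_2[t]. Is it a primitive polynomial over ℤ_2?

No

Write f(t) = t^4 + t^3 + t^2 + t + 1.
|GF(2^4)^×| = 2^4 − 1 = 15. Prime factorization: 15 = 3·5.
f is primitive ⇔ t has order 15 in GF(2)[t]/(f), i.e. t^(15/q) ≠ 1 for each prime q | 15.
t^(5) mod f = 1
t^(3) mod f = t^3.
Since t^(5) = 1, the order of t divides 5 < 15; not primitive.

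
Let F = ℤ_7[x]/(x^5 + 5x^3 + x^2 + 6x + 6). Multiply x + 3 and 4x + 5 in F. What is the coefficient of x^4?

0

Multiply in ℤ_7[x]: (x + 3)·(4x + 5) = 4x^2 + 3x + 1.
Reduced: 4x^2 + 3x + 1.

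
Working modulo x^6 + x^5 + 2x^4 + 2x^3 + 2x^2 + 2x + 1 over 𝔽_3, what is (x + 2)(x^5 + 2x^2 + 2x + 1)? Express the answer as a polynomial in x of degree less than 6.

x^5 + x^4 + x^2 + 1

Multiply in 𝔽_3[x]: (x + 2)·(x^5 + 2x^2 + 2x + 1) = x^6 + 2x^5 + 2x^3 + 2x + 2.
Reduce using x^6 ≡ 2x^5 + x^4 + x^3 + x^2 + x + 2 (mod x^6 + x^5 + 2x^4 + 2x^3 + 2x^2 + 2x + 1).
Reduced: x^5 + x^4 + x^2 + 1.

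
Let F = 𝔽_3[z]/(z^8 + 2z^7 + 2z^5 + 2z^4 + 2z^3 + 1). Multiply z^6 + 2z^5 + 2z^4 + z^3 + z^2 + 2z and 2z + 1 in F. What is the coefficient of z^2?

Multiply in 𝔽_3[z]: (z^6 + 2z^5 + 2z^4 + z^3 + z^2 + 2z)·(2z + 1) = 2z^7 + 2z^6 + z^4 + 2z^2 + 2z.
Reduced: 2z^7 + 2z^6 + z^4 + 2z^2 + 2z.

2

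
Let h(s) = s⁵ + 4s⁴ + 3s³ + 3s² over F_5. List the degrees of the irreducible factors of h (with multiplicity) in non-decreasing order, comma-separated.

1, 1, 1, 2

Roots in F_5: h(0) = 0 → root; h(1) = 1; h(2) = 2; h(3) = 0 → root; h(4) = 3.
Linear factors from roots: (s), (s + 2).
Complete factorization: h(s) = (s + 2)·(s)^2·(s² + 2s + 4).
Factor degrees with multiplicity: 1 + 1 + 1 + 2 = 5.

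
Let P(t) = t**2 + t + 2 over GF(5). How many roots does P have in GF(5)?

Evaluate at each of the 5 elements of GF(5):
P(0) = 2; P(1) = 4; P(2) = 3; P(3) = 4; P(4) = 2.
No element is a root.

0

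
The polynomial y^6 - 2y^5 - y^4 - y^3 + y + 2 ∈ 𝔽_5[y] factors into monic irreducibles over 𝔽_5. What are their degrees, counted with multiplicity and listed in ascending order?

1, 1, 1, 1, 2

Write h(y) = y^6 - 2y^5 - y^4 - y^3 + y + 2.
Roots in 𝔽_5: h(0) = 2; h(1) = 0 → root; h(2) = 0 → root; h(3) = 0 → root; h(4) = 4.
Linear factors from roots: (y - 1), (y - 2), (y + 2).
Complete factorization: h(y) = (y + 2)·(y - 2)·(y - 1)^2·(y^2 + 2).
Factor degrees with multiplicity: 1 + 1 + 1 + 1 + 2 = 6.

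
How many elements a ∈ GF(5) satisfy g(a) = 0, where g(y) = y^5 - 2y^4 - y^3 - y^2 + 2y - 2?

Evaluate at each of the 5 elements of GF(5):
g(0) = 3; g(1) = 2; g(2) = 0 → root; g(3) = 4; g(4) = 3.
Roots: {2}.

1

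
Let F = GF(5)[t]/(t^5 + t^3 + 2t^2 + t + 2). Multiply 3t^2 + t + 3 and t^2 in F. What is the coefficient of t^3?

1

Multiply in GF(5)[t]: (3t^2 + t + 3)·(t^2) = 3t^4 + t^3 + 3t^2.
Reduced: 3t^4 + t^3 + 3t^2.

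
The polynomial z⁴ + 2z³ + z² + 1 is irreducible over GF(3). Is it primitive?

No

Write f(z) = z⁴ + 2z³ + z² + 1.
|GF(3^4)^×| = 3^4 − 1 = 80. Prime factorization: 80 = 2^4·5.
f is primitive ⇔ z has order 80 in GF(3)[z]/(f), i.e. z^(80/q) ≠ 1 for each prime q | 80.
z^(40) mod f = 1
z^(16) mod f = z³ + z² + 2z.
Since z^(40) = 1, the order of z divides 40 < 80; not primitive.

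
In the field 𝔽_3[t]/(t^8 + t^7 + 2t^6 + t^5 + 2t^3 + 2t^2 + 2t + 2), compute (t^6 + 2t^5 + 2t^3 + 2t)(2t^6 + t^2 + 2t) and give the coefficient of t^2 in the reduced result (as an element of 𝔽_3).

Multiply in 𝔽_3[t]: (t^6 + 2t^5 + 2t^3 + 2t)·(2t^6 + t^2 + 2t) = 2t^12 + t^11 + t^9 + t^8 + 2t^7 + t^6 + 2t^5 + t^4 + 2t^3 + t^2.
Reduce using t^8 ≡ 2t^7 + t^6 + 2t^5 + t^3 + t^2 + t + 1 (mod t^8 + t^7 + 2t^6 + t^5 + 2t^3 + 2t^2 + 2t + 2).
Reduced: t^7 + 2t^6 + 2t^5 + 2t + 1.

0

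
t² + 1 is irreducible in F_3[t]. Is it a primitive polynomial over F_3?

Write f(t) = t² + 1.
|GF(3^2)^×| = 3^2 − 1 = 8. Prime factorization: 8 = 2^3.
f is primitive ⇔ t has order 8 in GF(3)[t]/(f), i.e. t^(8/q) ≠ 1 for each prime q | 8.
t^(4) mod f = 1
Since t^(4) = 1, the order of t divides 4 < 8; not primitive.

No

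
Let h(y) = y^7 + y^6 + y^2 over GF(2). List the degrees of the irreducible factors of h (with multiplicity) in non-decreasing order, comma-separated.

Roots in GF(2): h(0) = 0 → root; h(1) = 1.
Linear factors from roots: (y).
Complete factorization: h(y) = (y)^2·(y^2 + y + 1)·(y^3 + y + 1).
Factor degrees with multiplicity: 1 + 1 + 2 + 3 = 7.

1, 1, 2, 3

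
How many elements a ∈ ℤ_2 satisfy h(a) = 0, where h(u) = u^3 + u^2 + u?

Evaluate at each of the 2 elements of ℤ_2:
h(0) = 0 → root; h(1) = 1.
Roots: {0}.

1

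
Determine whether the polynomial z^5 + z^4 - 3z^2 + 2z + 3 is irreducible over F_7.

Yes

Write P(z) = z^5 + z^4 - 3z^2 + 2z + 3.
Check for roots in F_7: P(0) = 3; P(1) = 4; P(2) = 1; P(3) = 5; P(4) = 4; P(5) = 6; P(6) = 5.
No roots, so no linear factors.
Degree-2 irreducible divisors: test the 21 monic irreducibles of degree 2 over GF(7).
None of them divide P (all give nonzero remainder).
No irreducible factor of degree ≤ 2 exists, so P is irreducible over GF(7).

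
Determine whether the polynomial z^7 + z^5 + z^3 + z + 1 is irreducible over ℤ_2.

Write P(z) = z^7 + z^5 + z^3 + z + 1.
Check for roots in ℤ_2: P(0) = 1; P(1) = 1.
No roots, so no linear factors.
Monic irreducibles of degree 2 over GF(2): z^2 + z + 1.
None of them divide P (all give nonzero remainder).
Monic irreducibles of degree 3 over GF(2): z^3 + z + 1, z^3 + z^2 + 1.
None of them divide P (all give nonzero remainder).
No irreducible factor of degree ≤ 3 exists, so P is irreducible over GF(2).

Yes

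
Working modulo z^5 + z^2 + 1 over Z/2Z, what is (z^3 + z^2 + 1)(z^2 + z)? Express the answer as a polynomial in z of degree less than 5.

Multiply in Z/2Z[z]: (z^3 + z^2 + 1)·(z^2 + z) = z^5 + z^3 + z^2 + z.
Reduce using z^5 ≡ z^2 + 1 (mod z^5 + z^2 + 1).
Reduced: z^3 + z + 1.

z^3 + z + 1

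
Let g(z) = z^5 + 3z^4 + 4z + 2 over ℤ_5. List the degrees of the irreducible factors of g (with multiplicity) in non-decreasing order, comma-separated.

Roots in ℤ_5: g(0) = 2; g(1) = 0 → root; g(2) = 0 → root; g(3) = 0 → root; g(4) = 0 → root.
Linear factors from roots: (z + 4), (z + 3), (z + 2), (z + 1).
Complete factorization: g(z) = (z + 1)·(z + 2)·(z + 4)·(z + 3)^2.
Factor degrees with multiplicity: 1 + 1 + 1 + 1 + 1 = 5.

1, 1, 1, 1, 1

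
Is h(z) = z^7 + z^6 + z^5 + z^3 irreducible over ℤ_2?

No

Check for roots in ℤ_2: h(0) = 0 → root; h(1) = 0 → root.
h(0) = 0, so (z) divides h(z); h is reducible.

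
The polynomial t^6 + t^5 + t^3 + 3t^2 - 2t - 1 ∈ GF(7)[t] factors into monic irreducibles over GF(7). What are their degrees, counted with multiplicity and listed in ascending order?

6

Write g(t) = t^6 + t^5 + t^3 + 3t^2 - 2t - 1.
Complete factorization: g(t) = (t^6 + t^5 + t^3 + 3t^2 - 2t - 1).
Factor degrees with multiplicity: 6 = 6.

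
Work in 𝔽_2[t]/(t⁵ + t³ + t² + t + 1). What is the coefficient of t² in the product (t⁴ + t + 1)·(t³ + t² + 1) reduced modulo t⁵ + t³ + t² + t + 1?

Multiply in 𝔽_2[t]: (t⁴ + t + 1)·(t³ + t² + 1) = t⁷ + t⁶ + t² + t + 1.
Reduce using t⁵ ≡ t³ + t² + t + 1 (mod t⁵ + t³ + t² + t + 1).
Reduced: t³ + t.

0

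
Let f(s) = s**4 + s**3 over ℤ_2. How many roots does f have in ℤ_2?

2

Evaluate at each of the 2 elements of ℤ_2:
f(0) = 0 → root; f(1) = 0 → root.
Roots: {0, 1}.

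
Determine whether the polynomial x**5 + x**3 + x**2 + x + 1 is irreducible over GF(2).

Yes

Write P(x) = x**5 + x**3 + x**2 + x + 1.
Check for roots in GF(2): P(0) = 1; P(1) = 1.
No roots, so no linear factors.
Monic irreducibles of degree 2 over GF(2): x**2 + x + 1.
None of them divide P (all give nonzero remainder).
No irreducible factor of degree ≤ 2 exists, so P is irreducible over GF(2).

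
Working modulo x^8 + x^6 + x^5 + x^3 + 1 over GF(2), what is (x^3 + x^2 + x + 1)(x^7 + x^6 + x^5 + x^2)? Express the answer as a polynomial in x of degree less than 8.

Multiply in GF(2)[x]: (x^3 + x^2 + x + 1)·(x^7 + x^6 + x^5 + x^2) = x^10 + x^8 + x^7 + x^4 + x^3 + x^2.
Reduce using x^8 ≡ x^6 + x^5 + x^3 + 1 (mod x^8 + x^6 + x^5 + x^3 + 1).
Reduced: x^5 + x^4 + x^3.

x^5 + x^4 + x^3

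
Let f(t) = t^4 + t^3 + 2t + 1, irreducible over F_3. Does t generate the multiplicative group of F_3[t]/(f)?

|GF(3^4)^×| = 3^4 − 1 = 80. Prime factorization: 80 = 2^4·5.
f is primitive ⇔ t has order 80 in GF(3)[t]/(f), i.e. t^(80/q) ≠ 1 for each prime q | 80.
t^(40) mod f = 1
t^(16) mod f = 2t^2 + t + 1.
Since t^(40) = 1, the order of t divides 40 < 80; not primitive.

No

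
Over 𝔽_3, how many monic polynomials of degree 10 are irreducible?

5880

x^(3^10) − x is the product of all monic irreducibles of degree dividing 10; Möbius inversion gives N = (1/10) Σ μ(10/d)·3^d.
Divisors of 10: 1, 2, 5, 10; μ(10/d) for each: 1, -1, -1, 1.
Σ = 3^1 − 3^2 − 3^5 + 3^10 = 58800.
N = 58800/10 = 5880.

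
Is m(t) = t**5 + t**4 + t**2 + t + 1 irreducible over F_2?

Yes

Check for roots in F_2: m(0) = 1; m(1) = 1.
No roots, so no linear factors.
Monic irreducibles of degree 2 over GF(2): t**2 + t + 1.
None of them divide m (all give nonzero remainder).
No irreducible factor of degree ≤ 2 exists, so m is irreducible over GF(2).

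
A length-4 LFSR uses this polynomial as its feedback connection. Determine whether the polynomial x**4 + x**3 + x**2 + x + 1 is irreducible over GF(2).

Yes

Write h(x) = x**4 + x**3 + x**2 + x + 1.
Check for roots in GF(2): h(0) = 1; h(1) = 1.
No roots, so no linear factors.
Monic irreducibles of degree 2 over GF(2): x**2 + x + 1.
None of them divide h (all give nonzero remainder).
No irreducible factor of degree ≤ 2 exists, so h is irreducible over GF(2).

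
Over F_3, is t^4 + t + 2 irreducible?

Yes

Write g(t) = t^4 + t + 2.
Check for roots in F_3: g(0) = 2; g(1) = 1; g(2) = 2.
No roots, so no linear factors.
Monic irreducibles of degree 2 over GF(3): t^2 + 1, t^2 + t + 2, t^2 + 2t + 2.
None of them divide g (all give nonzero remainder).
No irreducible factor of degree ≤ 2 exists, so g is irreducible over GF(3).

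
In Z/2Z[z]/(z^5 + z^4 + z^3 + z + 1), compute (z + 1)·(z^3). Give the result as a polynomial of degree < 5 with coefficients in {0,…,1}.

z^4 + z^3

Multiply in Z/2Z[z]: (z + 1)·(z^3) = z^4 + z^3.
Reduced: z^4 + z^3.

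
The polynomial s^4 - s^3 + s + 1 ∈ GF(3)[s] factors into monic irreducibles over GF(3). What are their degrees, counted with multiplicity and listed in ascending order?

4

Write f(s) = s^4 - s^3 + s + 1.
Roots in GF(3): f(0) = 1; f(1) = 2; f(2) = 2.
Complete factorization: f(s) = (s^4 - s^3 + s + 1).
Factor degrees with multiplicity: 4 = 4.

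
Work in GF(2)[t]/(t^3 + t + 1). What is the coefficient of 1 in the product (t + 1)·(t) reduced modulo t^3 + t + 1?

0

Multiply in GF(2)[t]: (t + 1)·(t) = t^2 + t.
Reduced: t^2 + t.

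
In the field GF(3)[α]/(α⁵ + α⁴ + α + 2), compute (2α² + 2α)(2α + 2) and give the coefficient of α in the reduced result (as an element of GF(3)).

1

Multiply in GF(3)[α]: (2α² + 2α)·(2α + 2) = α³ + 2α² + α.
Reduced: α³ + 2α² + α.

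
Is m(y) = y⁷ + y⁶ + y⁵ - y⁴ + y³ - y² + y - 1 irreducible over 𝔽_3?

No

Check for roots in 𝔽_3: m(0) = 2; m(1) = 2; m(2) = 0 → root.
m(2) = 0, so (y − 2) divides m(y); m is reducible.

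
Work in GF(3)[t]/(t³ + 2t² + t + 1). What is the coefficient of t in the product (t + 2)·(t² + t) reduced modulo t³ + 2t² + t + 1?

Multiply in GF(3)[t]: (t + 2)·(t² + t) = t³ + 2t.
Reduce using t³ ≡ t² + 2t + 2 (mod t³ + 2t² + t + 1).
Reduced: t² + t + 2.

1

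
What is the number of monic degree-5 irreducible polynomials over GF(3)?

Gauss's count: N_{3}(5) = (1/5) Σ_{d|5} μ(5/d)·3^d.
Divisors of 5: 1, 5; μ(5/d) for each: -1, 1.
Σ = − 3^1 + 3^5 = 240.
N = 240/5 = 48.

48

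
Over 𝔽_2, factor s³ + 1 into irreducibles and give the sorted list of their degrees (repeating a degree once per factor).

Write g(s) = s³ + 1.
Roots in 𝔽_2: g(0) = 1; g(1) = 0 → root.
Linear factors from roots: (s + 1).
Complete factorization: g(s) = (s + 1)·(s² + s + 1).
Factor degrees with multiplicity: 1 + 2 = 3.

1, 2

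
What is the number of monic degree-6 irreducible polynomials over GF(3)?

Gauss's count: N_{3}(6) = (1/6) Σ_{d|6} μ(6/d)·3^d.
Divisors of 6: 1, 2, 3, 6; μ(6/d) for each: 1, -1, -1, 1.
Σ = 3^1 − 3^2 − 3^3 + 3^6 = 696.
N = 696/6 = 116.

116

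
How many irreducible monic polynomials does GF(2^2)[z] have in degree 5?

204

The number of monic irreducibles of degree 5 over GF(4) is (1/5)·Σ_{d∣5} μ(5/d) 4^d.
Divisors of 5: 1, 5; μ(5/d) for each: -1, 1.
Σ = − 4^1 + 4^5 = 1020.
N = 1020/5 = 204.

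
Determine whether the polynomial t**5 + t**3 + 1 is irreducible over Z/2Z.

Yes

Write P(t) = t**5 + t**3 + 1.
Check for roots in Z/2Z: P(0) = 1; P(1) = 1.
No roots, so no linear factors.
Monic irreducibles of degree 2 over GF(2): t**2 + t + 1.
None of them divide P (all give nonzero remainder).
No irreducible factor of degree ≤ 2 exists, so P is irreducible over GF(2).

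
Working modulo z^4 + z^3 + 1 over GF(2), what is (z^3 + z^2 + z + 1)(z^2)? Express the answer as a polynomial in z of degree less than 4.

Multiply in GF(2)[z]: (z^3 + z^2 + z + 1)·(z^2) = z^5 + z^4 + z^3 + z^2.
Reduce using z^4 ≡ z^3 + 1 (mod z^4 + z^3 + 1).
Reduced: z^3 + z^2 + z.

z^3 + z^2 + z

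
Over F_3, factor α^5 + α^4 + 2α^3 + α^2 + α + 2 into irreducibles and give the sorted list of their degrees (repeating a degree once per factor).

1, 1, 1, 2

Write g(α) = α^5 + α^4 + 2α^3 + α^2 + α + 2.
Roots in F_3: g(0) = 2; g(1) = 2; g(2) = 0 → root.
Linear factors from roots: (α + 1).
Complete factorization: g(α) = (α + 1)^3·(α^2 + α + 2).
Factor degrees with multiplicity: 1 + 1 + 1 + 2 = 5.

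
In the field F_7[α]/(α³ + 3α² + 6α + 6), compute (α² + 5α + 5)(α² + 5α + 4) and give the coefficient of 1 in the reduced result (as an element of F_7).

Multiply in F_7[α]: (α² + 5α + 5)·(α² + 5α + 4) = α⁴ + 3α³ + 6α² + 3α + 6.
Reduce using α³ ≡ 4α² + α + 1 (mod α³ + 3α² + 6α + 6).
Reduced: 4α + 6.

6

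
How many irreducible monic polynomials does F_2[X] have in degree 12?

Gauss's count: N_{2}(12) = (1/12) Σ_{d|12} μ(12/d)·2^d.
Divisors of 12: 1, 2, 3, 4, 6, 12; μ(12/d) for each: 0, 1, 0, -1, -1, 1.
Σ = 2^2 − 2^4 − 2^6 + 2^12 = 4020.
N = 4020/12 = 335.

335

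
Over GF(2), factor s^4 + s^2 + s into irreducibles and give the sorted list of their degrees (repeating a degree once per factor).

Write g(s) = s^4 + s^2 + s.
Roots in GF(2): g(0) = 0 → root; g(1) = 1.
Linear factors from roots: (s).
Complete factorization: g(s) = (s)·(s^3 + s + 1).
Factor degrees with multiplicity: 1 + 3 = 4.

1, 3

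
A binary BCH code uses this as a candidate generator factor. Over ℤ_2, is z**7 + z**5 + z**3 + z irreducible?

Write P(z) = z**7 + z**5 + z**3 + z.
Check for roots in ℤ_2: P(0) = 0 → root; P(1) = 0 → root.
P(0) = 0, so (z) divides P(z); P is reducible.

No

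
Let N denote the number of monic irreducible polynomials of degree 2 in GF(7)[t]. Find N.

21

x^(7^2) − x is the product of all monic irreducibles of degree dividing 2; Möbius inversion gives N = (1/2) Σ μ(2/d)·7^d.
Divisors of 2: 1, 2; μ(2/d) for each: -1, 1.
Σ = − 7^1 + 7^2 = 42.
N = 42/2 = 21.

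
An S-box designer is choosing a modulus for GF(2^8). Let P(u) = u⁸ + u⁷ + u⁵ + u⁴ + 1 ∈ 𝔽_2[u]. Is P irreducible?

Check for roots in 𝔽_2: P(0) = 1; P(1) = 1.
No roots, so no linear factors.
Monic irreducibles of degree 2 over GF(2): u² + u + 1.
None of them divide P (all give nonzero remainder).
Monic irreducibles of degree 3 over GF(2): u³ + u + 1, u³ + u² + 1.
None of them divide P (all give nonzero remainder).
Monic irreducibles of degree 4 over GF(2): u⁴ + u + 1, u⁴ + u³ + 1, u⁴ + u³ + u² + u + 1.
None of them divide P (all give nonzero remainder).
No irreducible factor of degree ≤ 4 exists, so P is irreducible over GF(2).

Yes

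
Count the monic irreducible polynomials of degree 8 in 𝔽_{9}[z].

5380020

x^(9^8) − x is the product of all monic irreducibles of degree dividing 8; Möbius inversion gives N = (1/8) Σ μ(8/d)·9^d.
Divisors of 8: 1, 2, 4, 8; μ(8/d) for each: 0, 0, -1, 1.
Σ = − 9^4 + 9^8 = 43040160.
N = 43040160/8 = 5380020.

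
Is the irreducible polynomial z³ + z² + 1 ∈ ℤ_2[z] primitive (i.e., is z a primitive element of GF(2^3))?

Yes

Write f(z) = z³ + z² + 1.
|GF(2^3)^×| = 2^3 − 1 = 7. Prime factorization: 7 = 7.
f is primitive ⇔ z has order 7 in GF(2)[z]/(f), i.e. z^(7/q) ≠ 1 for each prime q | 7.
z^(1) mod f = z.
None equal 1, so z has full order 7; f is primitive.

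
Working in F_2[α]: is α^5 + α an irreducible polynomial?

No

Write P(α) = α^5 + α.
Check for roots in F_2: P(0) = 0 → root; P(1) = 0 → root.
P(0) = 0, so (α) divides P(α); P is reducible.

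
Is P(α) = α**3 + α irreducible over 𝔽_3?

Check for roots in 𝔽_3: P(0) = 0 → root; P(1) = 2; P(2) = 1.
P(0) = 0, so (α) divides P(α); P is reducible.

No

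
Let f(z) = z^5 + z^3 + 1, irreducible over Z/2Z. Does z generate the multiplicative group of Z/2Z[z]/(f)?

|GF(2^5)^×| = 2^5 − 1 = 31. Prime factorization: 31 = 31.
f is primitive ⇔ z has order 31 in GF(2)[z]/(f), i.e. z^(31/q) ≠ 1 for each prime q | 31.
z^(1) mod f = z.
None equal 1, so z has full order 31; f is primitive.

Yes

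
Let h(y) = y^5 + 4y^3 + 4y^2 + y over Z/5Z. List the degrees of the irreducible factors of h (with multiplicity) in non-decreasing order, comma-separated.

Roots in Z/5Z: h(0) = 0 → root; h(1) = 0 → root; h(2) = 2; h(3) = 0 → root; h(4) = 3.
Linear factors from roots: (y), (y + 4), (y + 2).
Complete factorization: h(y) = (y)·(y + 2)·(y + 4)·(y^2 + 4y + 2).
Factor degrees with multiplicity: 1 + 1 + 1 + 2 = 5.

1, 1, 1, 2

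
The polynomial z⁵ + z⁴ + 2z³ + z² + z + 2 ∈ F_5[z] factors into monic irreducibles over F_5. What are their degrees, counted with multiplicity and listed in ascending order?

Write g(z) = z⁵ + z⁴ + 2z³ + z² + z + 2.
Roots in F_5: g(0) = 2; g(1) = 3; g(2) = 2; g(3) = 2; g(4) = 0 → root.
Linear factors from roots: (z + 1).
Complete factorization: g(z) = (z + 1)·(z² + z + 2)·(z² + 4z + 1).
Factor degrees with multiplicity: 1 + 2 + 2 = 5.

1, 2, 2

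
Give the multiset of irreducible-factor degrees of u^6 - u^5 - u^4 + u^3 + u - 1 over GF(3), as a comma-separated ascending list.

1, 2, 3

Write h(u) = u^6 - u^5 - u^4 + u^3 + u - 1.
Roots in GF(3): h(0) = 2; h(1) = 0 → root; h(2) = 1.
Linear factors from roots: (u - 1).
Complete factorization: h(u) = (u - 1)·(u^2 - u - 1)·(u^3 + u^2 + u - 1).
Factor degrees with multiplicity: 1 + 2 + 3 = 6.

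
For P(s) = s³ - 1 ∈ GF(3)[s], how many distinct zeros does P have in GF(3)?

Evaluate at each of the 3 elements of GF(3):
P(0) = 2; P(1) = 0 → root; P(2) = 1.
Roots: {1}.

1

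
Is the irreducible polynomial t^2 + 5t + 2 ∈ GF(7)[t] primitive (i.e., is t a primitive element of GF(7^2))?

Write f(t) = t^2 + 5t + 2.
|GF(7^2)^×| = 7^2 − 1 = 48. Prime factorization: 48 = 2^4·3.
f is primitive ⇔ t has order 48 in GF(7)[t]/(f), i.e. t^(48/q) ≠ 1 for each prime q | 48.
t^(24) mod f = 1
t^(16) mod f = 4.
Since t^(24) = 1, the order of t divides 24 < 48; not primitive.

No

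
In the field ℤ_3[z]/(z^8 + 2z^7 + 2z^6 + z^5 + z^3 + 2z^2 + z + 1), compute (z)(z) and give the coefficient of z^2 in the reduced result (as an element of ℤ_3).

1

Multiply in ℤ_3[z]: (z)·(z) = z^2.
Reduced: z^2.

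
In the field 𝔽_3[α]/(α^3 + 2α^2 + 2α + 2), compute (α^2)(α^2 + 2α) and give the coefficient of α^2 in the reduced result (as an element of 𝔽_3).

1

Multiply in 𝔽_3[α]: (α^2)·(α^2 + 2α) = α^4 + 2α^3.
Reduce using α^3 ≡ α^2 + α + 1 (mod α^3 + 2α^2 + 2α + 2).
Reduced: α^2 + α.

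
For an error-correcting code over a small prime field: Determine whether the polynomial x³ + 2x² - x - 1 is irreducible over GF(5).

Write g(x) = x³ + 2x² - x - 1.
Check for roots in GF(5): g(0) = 4; g(1) = 1; g(2) = 3; g(3) = 1; g(4) = 1.
No roots. A degree-3 polynomial over a field with no linear factor is irreducible.

Yes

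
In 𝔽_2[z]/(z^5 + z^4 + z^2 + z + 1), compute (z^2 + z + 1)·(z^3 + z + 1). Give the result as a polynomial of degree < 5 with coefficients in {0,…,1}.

z^2 + z

Multiply in 𝔽_2[z]: (z^2 + z + 1)·(z^3 + z + 1) = z^5 + z^4 + 1.
Reduce using z^5 ≡ z^4 + z^2 + z + 1 (mod z^5 + z^4 + z^2 + z + 1).
Reduced: z^2 + z.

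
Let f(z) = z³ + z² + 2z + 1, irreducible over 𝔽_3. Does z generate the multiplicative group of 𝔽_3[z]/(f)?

Yes

|GF(3^3)^×| = 3^3 − 1 = 26. Prime factorization: 26 = 2·13.
f is primitive ⇔ z has order 26 in GF(3)[z]/(f), i.e. z^(26/q) ≠ 1 for each prime q | 26.
z^(13) mod f = 2.
z^(2) mod f = z².
None equal 1, so z has full order 26; f is primitive.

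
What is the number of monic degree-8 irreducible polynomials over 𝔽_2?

By the necklace-counting formula, N_2(8) = (1/8) Σ_{d|8} μ(8/d)·2^d.
Divisors of 8: 1, 2, 4, 8; μ(8/d) for each: 0, 0, -1, 1.
Σ = − 2^4 + 2^8 = 240.
N = 240/8 = 30.

30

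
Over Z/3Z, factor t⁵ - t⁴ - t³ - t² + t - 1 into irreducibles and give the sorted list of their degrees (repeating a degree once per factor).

5

Write g(t) = t⁵ - t⁴ - t³ - t² + t - 1.
Roots in Z/3Z: g(0) = 2; g(1) = 1; g(2) = 2.
Complete factorization: g(t) = (t⁵ - t⁴ - t³ - t² + t - 1).
Factor degrees with multiplicity: 5 = 5.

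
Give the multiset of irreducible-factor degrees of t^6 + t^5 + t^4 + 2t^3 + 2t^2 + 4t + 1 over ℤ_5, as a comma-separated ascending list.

1, 1, 2, 2

Write g(t) = t^6 + t^5 + t^4 + 2t^3 + 2t^2 + 4t + 1.
Roots in ℤ_5: g(0) = 1; g(1) = 2; g(2) = 0 → root; g(3) = 3; g(4) = 3.
Linear factors from roots: (t + 3).
Complete factorization: g(t) = (t + 3)^2·(t^2 + 2t + 3)·(t^2 + 3t + 3).
Factor degrees with multiplicity: 1 + 1 + 2 + 2 = 6.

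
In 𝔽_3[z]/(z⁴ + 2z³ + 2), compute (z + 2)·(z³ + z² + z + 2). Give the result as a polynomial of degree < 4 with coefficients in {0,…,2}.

Multiply in 𝔽_3[z]: (z + 2)·(z³ + z² + z + 2) = z⁴ + z + 1.
Reduce using z⁴ ≡ z³ + 1 (mod z⁴ + 2z³ + 2).
Reduced: z³ + z + 2.

z^3 + z + 2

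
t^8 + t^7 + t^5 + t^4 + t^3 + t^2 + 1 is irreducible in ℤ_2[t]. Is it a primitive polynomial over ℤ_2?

No

Write f(t) = t^8 + t^7 + t^5 + t^4 + t^3 + t^2 + 1.
|GF(2^8)^×| = 2^8 − 1 = 255. Prime factorization: 255 = 3·5·17.
f is primitive ⇔ t has order 255 in GF(2)[t]/(f), i.e. t^(255/q) ≠ 1 for each prime q | 255.
t^(85) mod f = 1
t^(51) mod f = t^7 + t^6 + t^2 + 1.
t^(15) mod f = t^7 + t^4 + t^2.
Since t^(85) = 1, the order of t divides 85 < 255; not primitive.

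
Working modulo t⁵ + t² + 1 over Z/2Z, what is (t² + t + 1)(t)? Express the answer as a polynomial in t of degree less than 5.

t^3 + t^2 + t

Multiply in Z/2Z[t]: (t² + t + 1)·(t) = t³ + t² + t.
Reduced: t³ + t² + t.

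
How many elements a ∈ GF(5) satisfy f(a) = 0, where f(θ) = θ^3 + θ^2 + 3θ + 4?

Evaluate at each of the 5 elements of GF(5):
f(0) = 4; f(1) = 4; f(2) = 2; f(3) = 4; f(4) = 1.
No element is a root.

0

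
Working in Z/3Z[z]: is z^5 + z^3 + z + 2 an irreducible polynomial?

Write h(z) = z^5 + z^3 + z + 2.
Check for roots in Z/3Z: h(0) = 2; h(1) = 2; h(2) = 2.
No roots, so no linear factors.
Monic irreducibles of degree 2 over GF(3): z^2 + 1, z^2 + z + 2, z^2 + 2z + 2.
None of them divide h (all give nonzero remainder).
No irreducible factor of degree ≤ 2 exists, so h is irreducible over GF(3).

Yes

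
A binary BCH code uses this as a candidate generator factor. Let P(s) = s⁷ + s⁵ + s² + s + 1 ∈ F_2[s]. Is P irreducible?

Check for roots in F_2: P(0) = 1; P(1) = 1.
No roots, so no linear factors.
Monic irreducibles of degree 2 over GF(2): s² + s + 1.
None of them divide P (all give nonzero remainder).
Monic irreducibles of degree 3 over GF(2): s³ + s + 1, s³ + s² + 1.
None of them divide P (all give nonzero remainder).
No irreducible factor of degree ≤ 3 exists, so P is irreducible over GF(2).

Yes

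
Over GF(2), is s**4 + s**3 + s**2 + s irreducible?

No

Write m(s) = s**4 + s**3 + s**2 + s.
Check for roots in GF(2): m(0) = 0 → root; m(1) = 0 → root.
m(0) = 0, so (s) divides m(s); m is reducible.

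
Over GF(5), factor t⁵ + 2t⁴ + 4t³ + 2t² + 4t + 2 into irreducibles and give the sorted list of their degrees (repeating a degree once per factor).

Write f(t) = t⁵ + 2t⁴ + 4t³ + 2t² + 4t + 2.
Roots in GF(5): f(0) = 2; f(1) = 0 → root; f(2) = 4; f(3) = 0 → root; f(4) = 2.
Linear factors from roots: (t + 4), (t + 2).
Complete factorization: f(t) = (t + 4)·(t + 2)^2·(t² + 4t + 2).
Factor degrees with multiplicity: 1 + 1 + 1 + 2 = 5.

1, 1, 1, 2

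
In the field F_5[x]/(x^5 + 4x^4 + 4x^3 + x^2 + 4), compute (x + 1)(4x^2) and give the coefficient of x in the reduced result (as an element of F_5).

0

Multiply in F_5[x]: (x + 1)·(4x^2) = 4x^3 + 4x^2.
Reduced: 4x^3 + 4x^2.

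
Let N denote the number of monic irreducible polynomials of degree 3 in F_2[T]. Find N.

By the necklace-counting formula, N_2(3) = (1/3) Σ_{d|3} μ(3/d)·2^d.
Divisors of 3: 1, 3; μ(3/d) for each: -1, 1.
Σ = − 2^1 + 2^3 = 6.
N = 6/3 = 2.

2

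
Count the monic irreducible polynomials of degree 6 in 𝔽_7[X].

19544

The number of monic irreducibles of degree 6 over GF(7) is (1/6)·Σ_{d∣6} μ(6/d) 7^d.
Divisors of 6: 1, 2, 3, 6; μ(6/d) for each: 1, -1, -1, 1.
Σ = 7^1 − 7^2 − 7^3 + 7^6 = 117264.
N = 117264/6 = 19544.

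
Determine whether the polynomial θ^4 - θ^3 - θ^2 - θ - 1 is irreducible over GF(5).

Write P(θ) = θ^4 - θ^3 - θ^2 - θ - 1.
Check for roots in GF(5): P(0) = 4; P(1) = 2; P(2) = 1; P(3) = 1; P(4) = 1.
No roots, so no linear factors.
Degree-2 irreducible divisors: test the 10 monic irreducibles of degree 2 over GF(5).
None of them divide P (all give nonzero remainder).
No irreducible factor of degree ≤ 2 exists, so P is irreducible over GF(5).

Yes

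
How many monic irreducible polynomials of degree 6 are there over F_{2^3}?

x^(8^6) − x is the product of all monic irreducibles of degree dividing 6; Möbius inversion gives N = (1/6) Σ μ(6/d)·8^d.
Divisors of 6: 1, 2, 3, 6; μ(6/d) for each: 1, -1, -1, 1.
Σ = 8^1 − 8^2 − 8^3 + 8^6 = 261576.
N = 261576/6 = 43596.

43596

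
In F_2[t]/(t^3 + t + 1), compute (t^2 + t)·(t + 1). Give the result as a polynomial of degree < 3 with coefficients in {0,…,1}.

Multiply in F_2[t]: (t^2 + t)·(t + 1) = t^3 + t.
Reduce using t^3 ≡ t + 1 (mod t^3 + t + 1).
Reduced: 1.

1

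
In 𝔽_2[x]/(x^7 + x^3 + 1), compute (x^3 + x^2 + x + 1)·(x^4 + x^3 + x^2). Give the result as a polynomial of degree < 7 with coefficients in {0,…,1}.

x^5 + x^4 + x^3 + x^2 + 1

Multiply in 𝔽_2[x]: (x^3 + x^2 + x + 1)·(x^4 + x^3 + x^2) = x^7 + x^5 + x^4 + x^2.
Reduce using x^7 ≡ x^3 + 1 (mod x^7 + x^3 + 1).
Reduced: x^5 + x^4 + x^3 + x^2 + 1.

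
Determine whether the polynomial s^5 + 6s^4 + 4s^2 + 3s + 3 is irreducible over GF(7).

Write m(s) = s^5 + 6s^4 + 4s^2 + 3s + 3.
Check for roots in GF(7): m(0) = 3; m(1) = 3; m(2) = 6; m(3) = 0 → root; m(4) = 0 → root; m(5) = 0 → root; m(6) = 2.
m(3) = 0, so (s − 3) divides m(s); m is reducible.

No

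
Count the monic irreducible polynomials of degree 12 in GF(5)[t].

20343700

x^(5^12) − x is the product of all monic irreducibles of degree dividing 12; Möbius inversion gives N = (1/12) Σ μ(12/d)·5^d.
Divisors of 12: 1, 2, 3, 4, 6, 12; μ(12/d) for each: 0, 1, 0, -1, -1, 1.
Σ = 5^2 − 5^4 − 5^6 + 5^12 = 244124400.
N = 244124400/12 = 20343700.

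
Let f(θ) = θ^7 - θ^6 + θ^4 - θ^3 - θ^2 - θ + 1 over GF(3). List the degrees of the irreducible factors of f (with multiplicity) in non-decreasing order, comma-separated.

7

Roots in GF(3): f(0) = 1; f(1) = 2; f(2) = 1.
Complete factorization: f(θ) = (θ^7 - θ^6 + θ^4 - θ^3 - θ^2 - θ + 1).
Factor degrees with multiplicity: 7 = 7.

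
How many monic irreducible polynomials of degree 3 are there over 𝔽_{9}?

240

The number of monic irreducibles of degree 3 over GF(9) is (1/3)·Σ_{d∣3} μ(3/d) 9^d.
Divisors of 3: 1, 3; μ(3/d) for each: -1, 1.
Σ = − 9^1 + 9^3 = 720.
N = 720/3 = 240.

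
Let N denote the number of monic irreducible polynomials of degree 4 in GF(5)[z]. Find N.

x^(5^4) − x is the product of all monic irreducibles of degree dividing 4; Möbius inversion gives N = (1/4) Σ μ(4/d)·5^d.
Divisors of 4: 1, 2, 4; μ(4/d) for each: 0, -1, 1.
Σ = − 5^2 + 5^4 = 600.
N = 600/4 = 150.

150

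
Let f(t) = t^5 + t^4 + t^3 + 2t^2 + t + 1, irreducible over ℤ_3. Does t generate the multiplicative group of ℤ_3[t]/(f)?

|GF(3^5)^×| = 3^5 − 1 = 242. Prime factorization: 242 = 2·11^2.
f is primitive ⇔ t has order 242 in GF(3)[t]/(f), i.e. t^(242/q) ≠ 1 for each prime q | 242.
t^(121) mod f = 2.
t^(22) mod f = t^4 + 2t^2 + t + 1.
None equal 1, so t has full order 242; f is primitive.

Yes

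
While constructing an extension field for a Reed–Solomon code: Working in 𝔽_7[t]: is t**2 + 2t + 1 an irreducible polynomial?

No

Write m(t) = t**2 + 2t + 1.
Check for roots in 𝔽_7: m(0) = 1; m(1) = 4; m(2) = 2; m(3) = 2; m(4) = 4; m(5) = 1; m(6) = 0 → root.
m(6) = 0, so (t − 6) divides m(t); m is reducible.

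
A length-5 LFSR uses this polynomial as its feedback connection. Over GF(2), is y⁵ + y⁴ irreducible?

No

Write h(y) = y⁵ + y⁴.
Check for roots in GF(2): h(0) = 0 → root; h(1) = 0 → root.
h(0) = 0, so (y) divides h(y); h is reducible.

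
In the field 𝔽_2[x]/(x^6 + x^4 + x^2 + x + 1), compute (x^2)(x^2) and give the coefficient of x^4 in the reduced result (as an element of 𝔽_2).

1

Multiply in 𝔽_2[x]: (x^2)·(x^2) = x^4.
Reduced: x^4.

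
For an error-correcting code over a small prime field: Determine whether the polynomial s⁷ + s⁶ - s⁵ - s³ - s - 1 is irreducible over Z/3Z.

No

Write f(s) = s⁷ + s⁶ - s⁵ - s³ - s - 1.
Check for roots in Z/3Z: f(0) = 2; f(1) = 1; f(2) = 2.
No roots, so no linear factors.
Monic irreducibles of degree 2 over GF(3): s² + 1, s² + s - 1, s² - s - 1.
s² + s - 1 divides f: f(s) = (s² + s - 1)·(s⁵ - s + 1).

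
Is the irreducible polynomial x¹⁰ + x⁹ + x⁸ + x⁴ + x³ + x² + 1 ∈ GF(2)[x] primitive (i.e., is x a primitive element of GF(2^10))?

Yes

Write f(x) = x¹⁰ + x⁹ + x⁸ + x⁴ + x³ + x² + 1.
|GF(2^10)^×| = 2^10 − 1 = 1023. Prime factorization: 1023 = 3·11·31.
f is primitive ⇔ x has order 1023 in GF(2)[x]/(f), i.e. x^(1023/q) ≠ 1 for each prime q | 1023.
x^(341) mod f = x⁸ + x⁶ + x⁵ + x³ + x.
x^(93) mod f = x⁸ + x⁵ + x² + 1.
x^(33) mod f = x² + x.
None equal 1, so x has full order 1023; f is primitive.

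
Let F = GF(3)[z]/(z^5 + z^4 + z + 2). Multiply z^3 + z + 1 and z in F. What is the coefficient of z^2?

Multiply in GF(3)[z]: (z^3 + z + 1)·(z) = z^4 + z^2 + z.
Reduced: z^4 + z^2 + z.

1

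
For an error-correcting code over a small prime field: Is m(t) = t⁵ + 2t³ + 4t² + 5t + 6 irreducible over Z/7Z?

Check for roots in Z/7Z: m(0) = 6; m(1) = 4; m(2) = 3; m(3) = 4; m(4) = 3; m(5) = 6; m(6) = 2.
No roots, so no linear factors.
Degree-2 irreducible divisors: test the 21 monic irreducibles of degree 2 over GF(7).
None of them divide m (all give nonzero remainder).
No irreducible factor of degree ≤ 2 exists, so m is irreducible over GF(7).

Yes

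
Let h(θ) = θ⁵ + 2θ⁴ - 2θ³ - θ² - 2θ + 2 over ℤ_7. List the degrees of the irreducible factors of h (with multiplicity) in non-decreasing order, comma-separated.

Linear factors from roots: (θ - 1), (θ - 2), (θ + 3).
Complete factorization: h(θ) = (θ + 3)·(θ - 2)·(θ - 1)·(θ² + 2θ - 2).
Factor degrees with multiplicity: 1 + 1 + 1 + 2 = 5.

1, 1, 1, 2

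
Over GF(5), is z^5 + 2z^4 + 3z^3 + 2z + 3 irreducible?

No

Write f(z) = z^5 + 2z^4 + 3z^3 + 2z + 3.
Check for roots in GF(5): f(0) = 3; f(1) = 1; f(2) = 0 → root; f(3) = 0 → root; f(4) = 4.
f(2) = 0, so (z − 2) divides f(z); f is reducible.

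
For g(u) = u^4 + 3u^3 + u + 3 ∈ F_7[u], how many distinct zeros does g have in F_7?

Evaluate at each of the 7 elements of F_7:
g(0) = 3; g(1) = 1; g(2) = 3; g(3) = 0 → root; g(4) = 0 → root; g(5) = 0 → root; g(6) = 0 → root.
Roots: {3, 4, 5, 6}.

4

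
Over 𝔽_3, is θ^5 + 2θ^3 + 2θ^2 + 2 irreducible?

Yes

Write m(θ) = θ^5 + 2θ^3 + 2θ^2 + 2.
Check for roots in 𝔽_3: m(0) = 2; m(1) = 1; m(2) = 1.
No roots, so no linear factors.
Monic irreducibles of degree 2 over GF(3): θ^2 + 1, θ^2 + θ + 2, θ^2 + 2θ + 2.
None of them divide m (all give nonzero remainder).
No irreducible factor of degree ≤ 2 exists, so m is irreducible over GF(3).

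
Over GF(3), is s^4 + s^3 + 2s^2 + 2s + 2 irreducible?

Write P(s) = s^4 + s^3 + 2s^2 + 2s + 2.
Check for roots in GF(3): P(0) = 2; P(1) = 2; P(2) = 2.
No roots, so no linear factors.
Monic irreducibles of degree 2 over GF(3): s^2 + 1, s^2 + s + 2, s^2 + 2s + 2.
None of them divide P (all give nonzero remainder).
No irreducible factor of degree ≤ 2 exists, so P is irreducible over GF(3).

Yes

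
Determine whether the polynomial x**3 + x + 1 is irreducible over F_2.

Write h(x) = x**3 + x + 1.
Check for roots in F_2: h(0) = 1; h(1) = 1.
No roots. A degree-3 polynomial over a field with no linear factor is irreducible.

Yes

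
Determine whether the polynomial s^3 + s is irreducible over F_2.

Write h(s) = s^3 + s.
Check for roots in F_2: h(0) = 0 → root; h(1) = 0 → root.
h(0) = 0, so (s) divides h(s); h is reducible.

No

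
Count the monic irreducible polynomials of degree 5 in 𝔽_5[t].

624

By the necklace-counting formula, N_5(5) = (1/5) Σ_{d|5} μ(5/d)·5^d.
Divisors of 5: 1, 5; μ(5/d) for each: -1, 1.
Σ = − 5^1 + 5^5 = 3120.
N = 3120/5 = 624.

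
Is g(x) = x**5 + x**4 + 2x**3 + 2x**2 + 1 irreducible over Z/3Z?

Check for roots in Z/3Z: g(0) = 1; g(1) = 1; g(2) = 1.
No roots, so no linear factors.
Monic irreducibles of degree 2 over GF(3): x**2 + 1, x**2 + x + 2, x**2 + 2x + 2.
None of them divide g (all give nonzero remainder).
No irreducible factor of degree ≤ 2 exists, so g is irreducible over GF(3).

Yes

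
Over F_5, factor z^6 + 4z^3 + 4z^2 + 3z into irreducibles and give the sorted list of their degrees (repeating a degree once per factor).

Write g(z) = z^6 + 4z^3 + 4z^2 + 3z.
Roots in F_5: g(0) = 0 → root; g(1) = 2; g(2) = 3; g(3) = 2; g(4) = 3.
Linear factors from roots: (z).
Complete factorization: g(z) = (z)·(z^2 + 2z + 4)·(z^3 + 3z^2 + 2).
Factor degrees with multiplicity: 1 + 2 + 3 = 6.

1, 2, 3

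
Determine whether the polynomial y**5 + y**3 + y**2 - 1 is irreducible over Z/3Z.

Yes

Write h(y) = y**5 + y**3 + y**2 - 1.
Check for roots in Z/3Z: h(0) = 2; h(1) = 2; h(2) = 1.
No roots, so no linear factors.
Monic irreducibles of degree 2 over GF(3): y**2 + 1, y**2 + y - 1, y**2 - y - 1.
None of them divide h (all give nonzero remainder).
No irreducible factor of degree ≤ 2 exists, so h is irreducible over GF(3).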